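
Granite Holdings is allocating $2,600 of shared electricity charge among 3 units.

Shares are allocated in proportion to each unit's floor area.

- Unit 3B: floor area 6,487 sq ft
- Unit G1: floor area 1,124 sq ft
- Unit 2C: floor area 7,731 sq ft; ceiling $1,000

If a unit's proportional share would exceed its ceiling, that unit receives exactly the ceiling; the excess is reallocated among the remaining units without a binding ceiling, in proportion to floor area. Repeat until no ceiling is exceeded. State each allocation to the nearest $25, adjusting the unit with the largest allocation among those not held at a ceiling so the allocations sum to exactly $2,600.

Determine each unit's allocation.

Sum of floor area: 15,342.
Proportional shares (ignoring caps): Unit 3B 1,099.35; Unit G1 190.48; Unit 2C 1,310.17.
Capped: Unit 2C ($1,000); balance $1,600 reallocated over remaining floor area 7,611.
Remaining shares: Unit 3B 1,363.71 → $1,375; Unit G1 236.29 → $225.

Unit 3B: $1,375 · Unit G1: $225 · Unit 2C: $1,000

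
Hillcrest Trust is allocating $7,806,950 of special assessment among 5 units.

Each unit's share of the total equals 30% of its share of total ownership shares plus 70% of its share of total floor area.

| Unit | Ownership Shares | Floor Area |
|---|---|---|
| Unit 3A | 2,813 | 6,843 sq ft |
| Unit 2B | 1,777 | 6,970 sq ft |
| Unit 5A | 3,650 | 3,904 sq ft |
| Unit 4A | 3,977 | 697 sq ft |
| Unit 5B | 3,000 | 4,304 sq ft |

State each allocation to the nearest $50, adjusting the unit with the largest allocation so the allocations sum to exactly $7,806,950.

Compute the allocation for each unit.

Unit 3A: $2,079,100 | Unit 2B: $1,950,150 | Unit 5A: $1,500,900 | Unit 4A: $779,750 | Unit 5B: $1,497,050

Totals — ownership shares 15,217, floor area 22,718.
Combined weights (30% ownership shares + 70% floor area): Unit 3A 0.2663; Unit 2B 0.2498; Unit 5A 0.1923; Unit 4A 0.0999; Unit 5B 0.1918.
Raw shares: Unit 3A 2,079,054.32; Unit 2B 1,950,151.21; Unit 5A 1,500,896.07; Unit 4A 779,774.50; Unit 5B 1,497,073.89.
After rounding ($50): Unit 3A $2,079,050; Unit 2B $1,950,150; Unit 5A $1,500,900; Unit 4A $779,750; Unit 5B $1,497,050. Sum = $7,806,900.
Difference $7,806,950 − $7,806,900 = +$50 applied to largest allocation (Unit 3A): Unit 3A becomes $2,079,100.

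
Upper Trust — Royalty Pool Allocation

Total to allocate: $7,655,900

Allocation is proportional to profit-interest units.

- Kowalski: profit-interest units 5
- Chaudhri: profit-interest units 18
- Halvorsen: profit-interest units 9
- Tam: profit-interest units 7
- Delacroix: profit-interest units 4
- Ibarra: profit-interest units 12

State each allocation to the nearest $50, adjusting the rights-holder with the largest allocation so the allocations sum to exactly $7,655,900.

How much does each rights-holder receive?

Combined profit-interest units = 55.
Unrounded shares: Kowalski 5/55 × $7,655,900 = 695,990.91; Chaudhri 18/55 × $7,655,900 = 2,505,567.27; Halvorsen 9/55 × $7,655,900 = 1,252,783.64; Tam 7/55 × $7,655,900 = 974,387.27; Delacroix 4/55 × $7,655,900 = 556,792.73; Ibarra 12/55 × $7,655,900 = 1,670,378.18.
Rounded to nearest $50: Kowalski $696,000; Chaudhri $2,505,550; Halvorsen $1,252,800; Tam $974,400; Delacroix $556,800; Ibarra $1,670,400. Sum = $7,655,950.
Difference $7,655,900 − $7,655,950 = −$50 applied to largest allocation (Chaudhri): Chaudhri becomes $2,505,500.

Kowalski: $696,000; Chaudhri: $2,505,500; Halvorsen: $1,252,800; Tam: $974,400; Delacroix: $556,800; Ibarra: $1,670,400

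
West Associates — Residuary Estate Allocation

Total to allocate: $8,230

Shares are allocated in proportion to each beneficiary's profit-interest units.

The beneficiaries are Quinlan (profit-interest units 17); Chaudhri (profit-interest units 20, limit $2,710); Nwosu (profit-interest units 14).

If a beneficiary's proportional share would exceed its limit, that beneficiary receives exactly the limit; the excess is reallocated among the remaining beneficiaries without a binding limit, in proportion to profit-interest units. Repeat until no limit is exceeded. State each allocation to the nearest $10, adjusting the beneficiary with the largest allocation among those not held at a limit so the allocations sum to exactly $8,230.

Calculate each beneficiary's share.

Quinlan: $3,030 · Chaudhri: $2,710 · Nwosu: $2,490

Total profit-interest units = 51.
Pro-rata shares before constraints: Quinlan 2,743.33; Chaudhri 3,227.45; Nwosu 2,259.22.
Capped: Chaudhri ($2,710); balance $5,520 reallocated over remaining profit-interest units 31.
Redistributed shares: Quinlan 3,027.10 → $3,030; Nwosu 2,492.90 → $2,490.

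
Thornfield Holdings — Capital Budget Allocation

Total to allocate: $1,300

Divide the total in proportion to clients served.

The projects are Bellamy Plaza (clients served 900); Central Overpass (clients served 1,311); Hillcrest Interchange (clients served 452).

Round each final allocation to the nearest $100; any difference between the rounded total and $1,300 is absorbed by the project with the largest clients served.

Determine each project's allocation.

Total clients served = 2,663.
Unrounded shares: Bellamy Plaza 900/2,663 × $1,300 = 439.35; Central Overpass 1,311/2,663 × $1,300 = 639.99; Hillcrest Interchange 452/2,663 × $1,300 = 220.65.
At nearest $100: Bellamy Plaza $400; Central Overpass $600; Hillcrest Interchange $200. Sum = $1,200.
Difference $1,300 − $1,200 = +$100 applied to largest clients served (Central Overpass): Central Overpass becomes $700.

Bellamy Plaza: $400 | Central Overpass: $700 | Hillcrest Interchange: $200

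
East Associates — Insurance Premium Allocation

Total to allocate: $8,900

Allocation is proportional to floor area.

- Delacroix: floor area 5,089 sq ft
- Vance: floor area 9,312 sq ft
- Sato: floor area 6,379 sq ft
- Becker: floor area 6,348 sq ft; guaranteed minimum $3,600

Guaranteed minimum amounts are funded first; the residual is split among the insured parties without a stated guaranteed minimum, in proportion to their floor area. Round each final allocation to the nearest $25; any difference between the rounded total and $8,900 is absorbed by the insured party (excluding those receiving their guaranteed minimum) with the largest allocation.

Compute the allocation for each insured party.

Delacroix: $1,300 · Vance: $2,375 · Sato: $1,625 · Becker: $3,600

Fund the minimums — Becker $3,600. Remaining pool $5,300.
Remaining pool split over remaining floor area 20,780: Delacroix 1,297.96 → $1,300; Vance 2,375.05 → $2,375; Sato 1,626.98 → $1,625.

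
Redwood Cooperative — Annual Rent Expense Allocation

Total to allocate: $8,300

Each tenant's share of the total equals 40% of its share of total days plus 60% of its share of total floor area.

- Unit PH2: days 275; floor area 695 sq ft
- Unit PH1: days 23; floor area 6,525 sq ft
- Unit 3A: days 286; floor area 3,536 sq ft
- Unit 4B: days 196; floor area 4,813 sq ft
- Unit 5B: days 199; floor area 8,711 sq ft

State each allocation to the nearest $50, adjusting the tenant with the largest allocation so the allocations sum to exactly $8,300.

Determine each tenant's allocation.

Unit PH2: $1,100; Unit PH1: $1,400; Unit 3A: $1,700; Unit 4B: $1,650; Unit 5B: $2,450

Totals — days 979, floor area 24,280.
Composite weights (40% days + 60% floor area): Unit PH2 0.1295; Unit PH1 0.1706; Unit 3A 0.2042; Unit 4B 0.1990; Unit 5B 0.2966.
Pro-rata amounts: Unit PH2 1,075.13; Unit PH1 1,416.32; Unit 3A 1,695.15; Unit 4B 1,651.86; Unit 5B 2,461.54.
After rounding ($50): Unit PH2 $1,100; Unit PH1 $1,400; Unit 3A $1,700; Unit 4B $1,650; Unit 5B $2,450. Sum = $8,300.
No rounding difference to absorb.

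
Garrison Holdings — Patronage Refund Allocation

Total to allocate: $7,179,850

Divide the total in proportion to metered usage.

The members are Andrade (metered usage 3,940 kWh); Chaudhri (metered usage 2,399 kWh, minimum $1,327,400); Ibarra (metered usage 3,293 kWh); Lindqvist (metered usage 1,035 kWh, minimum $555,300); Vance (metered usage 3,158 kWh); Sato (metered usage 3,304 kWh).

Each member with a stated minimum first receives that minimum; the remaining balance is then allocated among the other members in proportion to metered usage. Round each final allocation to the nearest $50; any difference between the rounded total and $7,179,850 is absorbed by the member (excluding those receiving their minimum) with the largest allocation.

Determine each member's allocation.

Andrade: $1,524,000; Chaudhri: $1,327,400; Ibarra: $1,273,700; Lindqvist: $555,300; Vance: $1,221,500; Sato: $1,277,950

Guaranteed amounts: Chaudhri $1,327,400; Lindqvist $555,300. Residual $5,297,150.
Residual split over remaining metered usage 13,695: Andrade 1,523,970.14 → $1,523,950; Ibarra 1,273,714.13 → $1,273,700; Vance 1,221,496.87 → $1,221,500; Sato 1,277,968.86 → $1,277,950.
Rounding difference +$50 applied to Andrade → $1,524,000.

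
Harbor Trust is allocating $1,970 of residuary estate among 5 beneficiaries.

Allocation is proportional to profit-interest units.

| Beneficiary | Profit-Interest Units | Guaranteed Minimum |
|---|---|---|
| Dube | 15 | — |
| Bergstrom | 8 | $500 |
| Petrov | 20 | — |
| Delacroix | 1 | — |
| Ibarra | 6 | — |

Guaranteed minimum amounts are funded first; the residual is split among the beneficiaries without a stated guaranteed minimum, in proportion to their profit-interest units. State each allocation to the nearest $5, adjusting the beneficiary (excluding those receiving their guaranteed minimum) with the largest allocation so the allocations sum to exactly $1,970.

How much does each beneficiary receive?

Guaranteed amounts: Bergstrom $500. Residual $1,470.
Residual split over remaining profit-interest units 42: Dube 525.00 → $525; Petrov 700.00 → $700; Delacroix 35.00 → $35; Ibarra 210.00 → $210.

Dube: $525 · Bergstrom: $500 · Petrov: $700 · Delacroix: $35 · Ibarra: $210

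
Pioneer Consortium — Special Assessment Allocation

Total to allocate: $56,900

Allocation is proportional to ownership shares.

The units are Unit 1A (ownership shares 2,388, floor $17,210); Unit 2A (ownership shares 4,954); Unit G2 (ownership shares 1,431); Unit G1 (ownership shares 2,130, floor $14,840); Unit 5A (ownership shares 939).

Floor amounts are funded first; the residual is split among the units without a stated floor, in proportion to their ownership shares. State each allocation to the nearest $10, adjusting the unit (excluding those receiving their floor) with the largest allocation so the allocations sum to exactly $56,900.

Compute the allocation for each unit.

Guaranteed amounts: Unit 1A $17,210; Unit G1 $14,840. Residual $24,850.
Residual split over remaining ownership shares 7,324: Unit 2A 16,808.70 → $16,810; Unit G2 4,855.32 → $4,860; Unit 5A 3,185.98 → $3,190.
Rounding difference −$10 applied to Unit 2A → $16,800.

Unit 1A: $17,210 | Unit 2A: $16,800 | Unit G2: $4,860 | Unit G1: $14,840 | Unit 5A: $3,190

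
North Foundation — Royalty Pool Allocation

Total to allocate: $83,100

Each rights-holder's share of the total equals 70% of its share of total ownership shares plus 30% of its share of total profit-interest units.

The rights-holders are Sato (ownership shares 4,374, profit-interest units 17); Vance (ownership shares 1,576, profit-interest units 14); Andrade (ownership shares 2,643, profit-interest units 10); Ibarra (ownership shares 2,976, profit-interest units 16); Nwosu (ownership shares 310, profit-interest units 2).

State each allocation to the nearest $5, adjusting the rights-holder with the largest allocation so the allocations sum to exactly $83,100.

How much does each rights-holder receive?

Sato: $28,595; Vance: $13,635; Andrade: $17,170; Ibarra: $21,335; Nwosu: $2,365

Ownership shares total 11,879; profit-interest units total 59.
Composite weights (70% ownership shares + 30% profit-interest units): Sato 0.3442; Vance 0.1641; Andrade 0.2066; Ibarra 0.2567; Nwosu 0.0284.
Unrounded shares: Sato 28,602.16; Vance 13,633.07; Andrade 17,167.87; Ibarra 21,333.78; Nwosu 2,363.12.
After rounding ($5): Sato $28,600; Vance $13,635; Andrade $17,170; Ibarra $21,335; Nwosu $2,365. Sum = $83,105.
Difference $83,100 − $83,105 = −$5 applied to largest allocation (Sato): Sato becomes $28,595.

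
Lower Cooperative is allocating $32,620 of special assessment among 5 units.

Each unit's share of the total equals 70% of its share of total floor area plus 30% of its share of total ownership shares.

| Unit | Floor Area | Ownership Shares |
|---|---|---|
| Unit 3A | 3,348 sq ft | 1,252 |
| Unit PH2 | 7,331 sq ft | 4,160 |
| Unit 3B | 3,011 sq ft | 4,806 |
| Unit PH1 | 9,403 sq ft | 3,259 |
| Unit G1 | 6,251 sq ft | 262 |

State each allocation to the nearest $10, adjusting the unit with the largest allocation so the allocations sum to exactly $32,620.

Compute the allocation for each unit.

Unit 3A: $3,500 · Unit PH2: $8,670 · Unit 3B: $5,770 · Unit PH1: $9,630 · Unit G1: $5,050

Floor area total 29,344; ownership shares total 13,739.
Blended shares (70% floor area + 30% ownership shares): Unit 3A 0.1072; Unit PH2 0.2657; Unit 3B 0.1768; Unit PH1 0.2955; Unit G1 0.1548.
Proportional shares: Unit 3A 3,497.02; Unit PH2 8,667.69; Unit 3B 5,766.22; Unit PH1 9,638.25; Unit G1 5,050.83.
After rounding ($10): Unit 3A $3,500; Unit PH2 $8,670; Unit 3B $5,770; Unit PH1 $9,640; Unit G1 $5,050. Sum = $32,630.
Difference $32,620 − $32,630 = −$10 applied to largest allocation (Unit PH1): Unit PH1 becomes $9,630.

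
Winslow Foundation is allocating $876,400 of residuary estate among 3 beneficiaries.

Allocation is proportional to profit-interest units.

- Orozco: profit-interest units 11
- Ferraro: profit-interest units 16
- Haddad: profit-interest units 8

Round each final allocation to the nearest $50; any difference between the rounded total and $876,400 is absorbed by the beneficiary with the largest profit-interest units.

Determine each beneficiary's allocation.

Orozco: $275,450 | Ferraro: $400,650 | Haddad: $200,300

Total profit-interest units = 11 + 16 + 8 = 35.
Raw shares: Orozco 275,440.00; Ferraro 400,640.00; Haddad 200,320.00.
At nearest $50: Orozco $275,450; Ferraro $400,650; Haddad $200,300. Sum = $876,400.
Sum already equals the total — no adjustment.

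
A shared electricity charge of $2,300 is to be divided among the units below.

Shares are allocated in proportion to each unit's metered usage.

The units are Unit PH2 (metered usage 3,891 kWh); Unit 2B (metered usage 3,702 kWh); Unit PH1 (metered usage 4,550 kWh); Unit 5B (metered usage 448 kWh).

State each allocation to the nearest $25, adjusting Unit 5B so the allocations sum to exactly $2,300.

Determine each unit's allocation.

Combined metered usage = 12,591.
Unrounded shares: Unit PH2 3,891/12,591 × $2,300 = 710.77; Unit 2B 3,702/12,591 × $2,300 = 676.24; Unit PH1 4,550/12,591 × $2,300 = 831.15; Unit 5B 448/12,591 × $2,300 = 81.84.
Rounded to nearest $25: Unit PH2 $700; Unit 2B $675; Unit PH1 $825; Unit 5B $75. Sum = $2,275.
Difference $2,300 − $2,275 = +$25 applied to Unit 5B: Unit 5B becomes $100.

Unit PH2: $700; Unit 2B: $675; Unit PH1: $825; Unit 5B: $100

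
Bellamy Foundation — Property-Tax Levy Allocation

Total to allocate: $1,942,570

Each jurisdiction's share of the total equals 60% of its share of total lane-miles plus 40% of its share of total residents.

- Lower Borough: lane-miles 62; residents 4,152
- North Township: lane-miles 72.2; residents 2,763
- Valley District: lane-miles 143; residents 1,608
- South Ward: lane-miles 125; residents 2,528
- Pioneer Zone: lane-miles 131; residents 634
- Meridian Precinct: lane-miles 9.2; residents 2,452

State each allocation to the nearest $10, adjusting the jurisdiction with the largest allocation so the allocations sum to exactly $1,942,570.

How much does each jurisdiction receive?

Totals — lane-miles 542.4, residents 14,137.
Combined weights (60% lane-miles + 40% residents): Lower Borough 0.1861; North Township 0.1580; Valley District 0.2037; South Ward 0.2098; Pioneer Zone 0.1629; Meridian Precinct 0.0796.
Proportional shares: Lower Borough 361,440.45; North Township 307,013.65; Valley District 395,669.40; South Ward 407,556.91; Pioneer Zone 316,348.00; Meridian Precinct 154,541.58.
Rounded to nearest $10: Lower Borough $361,440; North Township $307,010; Valley District $395,670; South Ward $407,560; Pioneer Zone $316,350; Meridian Precinct $154,540. Sum = $1,942,570.
Rounded total matches; no reconciliation needed.

Lower Borough: $361,440 · North Township: $307,010 · Valley District: $395,670 · South Ward: $407,560 · Pioneer Zone: $316,350 · Meridian Precinct: $154,540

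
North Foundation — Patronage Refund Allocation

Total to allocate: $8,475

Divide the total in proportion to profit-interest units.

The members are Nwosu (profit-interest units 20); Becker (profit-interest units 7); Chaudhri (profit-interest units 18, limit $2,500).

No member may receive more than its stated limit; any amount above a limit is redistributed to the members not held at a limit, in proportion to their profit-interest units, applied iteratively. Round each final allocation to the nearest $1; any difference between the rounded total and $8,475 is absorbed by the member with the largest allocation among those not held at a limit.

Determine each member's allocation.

Total profit-interest units = 45.
Unconstrained shares: Nwosu 3,766.67; Becker 1,318.33; Chaudhri 3,390.00.
Capped: Chaudhri ($2,500); residual $5,975 reallocated over remaining profit-interest units 27.
Redistributed shares: Nwosu 4,425.93 → $4,426; Becker 1,549.07 → $1,549.

Nwosu: $4,426 · Becker: $1,549 · Chaudhri: $2,500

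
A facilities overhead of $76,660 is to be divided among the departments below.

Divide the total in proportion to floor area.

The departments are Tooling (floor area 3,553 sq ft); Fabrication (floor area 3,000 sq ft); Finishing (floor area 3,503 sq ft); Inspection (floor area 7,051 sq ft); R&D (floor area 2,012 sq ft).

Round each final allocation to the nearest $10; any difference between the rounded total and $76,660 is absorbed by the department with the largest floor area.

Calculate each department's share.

Tooling: $14,250 · Fabrication: $12,030 · Finishing: $14,050 · Inspection: $28,260 · R&D: $8,070

Combined floor area = 19,119.
Pro-rata amounts: Tooling 3,553/19,119 × $76,660 = 14,246.19; Fabrication 3,000/19,119 × $76,660 = 12,028.87; Finishing 3,503/19,119 × $76,660 = 14,045.71; Inspection 7,051/19,119 × $76,660 = 28,271.86; R&D 2,012/19,119 × $76,660 = 8,067.36.
After rounding ($10): Tooling $14,250; Fabrication $12,030; Finishing $14,050; Inspection $28,270; R&D $8,070. Sum = $76,670.
Difference $76,660 − $76,670 = −$10 applied to largest floor area (Inspection): Inspection becomes $28,260.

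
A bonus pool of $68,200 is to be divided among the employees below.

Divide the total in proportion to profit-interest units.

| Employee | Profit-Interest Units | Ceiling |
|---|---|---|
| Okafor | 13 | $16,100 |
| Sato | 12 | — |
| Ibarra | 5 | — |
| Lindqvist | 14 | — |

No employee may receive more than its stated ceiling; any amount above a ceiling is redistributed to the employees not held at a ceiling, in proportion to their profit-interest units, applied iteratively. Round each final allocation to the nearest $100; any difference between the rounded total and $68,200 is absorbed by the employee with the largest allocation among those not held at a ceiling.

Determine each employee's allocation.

Okafor: $16,100 | Sato: $20,200 | Ibarra: $8,400 | Lindqvist: $23,500

Sum of profit-interest units: 44.
Proportional shares (ignoring caps): Okafor 20,150.00; Sato 18,600.00; Ibarra 7,750.00; Lindqvist 21,700.00.
Cap binds for Okafor ($16,100); remaining pool $52,100 reallocated over remaining profit-interest units 31.
Shares after redistribution: Sato 20,167.74 → $20,200; Ibarra 8,403.23 → $8,400; Lindqvist 23,529.03 → $23,500.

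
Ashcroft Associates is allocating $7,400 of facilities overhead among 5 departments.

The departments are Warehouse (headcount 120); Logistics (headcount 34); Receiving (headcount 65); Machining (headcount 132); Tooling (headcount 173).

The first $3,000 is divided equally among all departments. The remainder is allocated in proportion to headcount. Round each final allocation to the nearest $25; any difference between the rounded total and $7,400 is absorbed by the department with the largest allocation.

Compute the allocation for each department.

First tranche $3,000 split equally: $600 each.
Remainder $4,400 by headcount (total 524): Warehouse 1,007.63 → $1,000; Logistics 285.50 → $275; Receiving 545.80 → $550; Machining 1,108.40 → $1,100; Tooling 1,452.67 → $1,450.
Rounding difference +$25 on remainder applied to Tooling.
Totals: Warehouse $600 + $1,000 = $1,600; Logistics $600 + $275 = $875; Receiving $600 + $550 = $1,150; Machining $600 + $1,100 = $1,700; Tooling $600 + $1,475 = $2,075.

Warehouse: $1,600; Logistics: $875; Receiving: $1,150; Machining: $1,700; Tooling: $2,075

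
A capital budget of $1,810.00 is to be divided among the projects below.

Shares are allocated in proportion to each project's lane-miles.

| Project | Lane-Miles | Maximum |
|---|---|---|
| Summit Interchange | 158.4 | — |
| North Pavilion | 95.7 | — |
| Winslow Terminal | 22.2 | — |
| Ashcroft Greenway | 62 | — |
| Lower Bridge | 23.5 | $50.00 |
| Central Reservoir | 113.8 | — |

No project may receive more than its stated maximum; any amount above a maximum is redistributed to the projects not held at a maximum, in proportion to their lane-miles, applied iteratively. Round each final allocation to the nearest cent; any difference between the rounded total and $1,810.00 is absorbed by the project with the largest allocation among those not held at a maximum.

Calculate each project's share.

Sum of lane-miles: 475.6.
Pro-rata shares before constraints: Summit Interchange 602.8259; North Pavilion 364.2073; Winslow Terminal 84.4870; Ashcroft Greenway 235.9546; Lower Bridge 89.4344; Central Reservoir 433.0908.
Capped: Lower Bridge ($50.00); residual $1,760.00 reallocated over remaining lane-miles 452.1.
Shares after redistribution: Summit Interchange 616.6423 → $616.64; North Pavilion 372.5547 → $372.55; Winslow Terminal 86.4234 → $86.42; Ashcroft Greenway 241.3625 → $241.36; Central Reservoir 443.0170 → $443.02.
Rounding difference +$0.01 applied to Summit Interchange → $616.65.

Summit Interchange: $616.65; North Pavilion: $372.55; Winslow Terminal: $86.42; Ashcroft Greenway: $241.36; Lower Bridge: $50.00; Central Reservoir: $443.02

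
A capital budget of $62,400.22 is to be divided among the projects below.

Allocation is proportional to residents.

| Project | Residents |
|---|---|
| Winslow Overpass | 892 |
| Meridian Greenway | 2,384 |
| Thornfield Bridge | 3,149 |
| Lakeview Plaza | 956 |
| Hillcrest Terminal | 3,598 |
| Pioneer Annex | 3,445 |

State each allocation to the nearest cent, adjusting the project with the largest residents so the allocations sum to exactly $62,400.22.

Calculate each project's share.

Winslow Overpass: $3,858.92 | Meridian Greenway: $10,313.51 | Thornfield Bridge: $13,623.01 | Lakeview Plaza: $4,135.79 | Hillcrest Terminal: $15,565.44 | Pioneer Annex: $14,903.55

Residents total: 892 + 2,384 + 3,149 + 956 + 3,598 + 3,445 = 14,424.
Unrounded shares: Winslow Overpass 3,858.9154; Meridian Greenway 10,313.5139; Thornfield Bridge 13,623.0098; Lakeview Plaza 4,135.7883; Hillcrest Terminal 15,565.4459; Pioneer Annex 14,903.5467.
After rounding (cent): Winslow Overpass $3,858.92; Meridian Greenway $10,313.51; Thornfield Bridge $13,623.01; Lakeview Plaza $4,135.79; Hillcrest Terminal $15,565.45; Pioneer Annex $14,903.55. Sum = $62,400.23.
Difference $62,400.22 − $62,400.23 = −$0.01 applied to largest residents (Hillcrest Terminal): Hillcrest Terminal becomes $15,565.44.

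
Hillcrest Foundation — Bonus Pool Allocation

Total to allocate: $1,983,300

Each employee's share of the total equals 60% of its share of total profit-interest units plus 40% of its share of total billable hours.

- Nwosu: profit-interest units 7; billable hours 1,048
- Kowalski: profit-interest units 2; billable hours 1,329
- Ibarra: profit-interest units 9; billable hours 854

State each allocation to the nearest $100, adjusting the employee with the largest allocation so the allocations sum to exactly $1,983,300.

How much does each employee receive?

Nwosu: $720,100 · Kowalski: $458,500 · Ibarra: $804,700

Profit-interest units total 18; billable hours total 3,231.
Blended shares (60% profit-interest units + 40% billable hours): Nwosu 0.3631; Kowalski 0.2312; Ibarra 0.4057.
Unrounded shares: Nwosu 720,089.52; Kowalski 458,534.54; Ibarra 804,675.94.
Rounded to nearest $100: Nwosu $720,100; Kowalski $458,500; Ibarra $804,700. Sum = $1,983,300.
Rounded total matches; no reconciliation needed.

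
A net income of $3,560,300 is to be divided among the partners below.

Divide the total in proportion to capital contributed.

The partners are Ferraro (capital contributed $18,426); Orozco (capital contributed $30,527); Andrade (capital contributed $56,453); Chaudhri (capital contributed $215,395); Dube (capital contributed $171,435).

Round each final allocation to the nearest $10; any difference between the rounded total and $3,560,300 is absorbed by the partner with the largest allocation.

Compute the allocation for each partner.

Ferraro: $133,270 · Orozco: $220,800 · Andrade: $408,320 · Chaudhri: $1,557,940 · Dube: $1,239,970

Total capital contributed = 492,236.
Unrounded shares: Ferraro 18,426/492,236 × $3,560,300 = 133,273.65; Orozco 30,527/492,236 × $3,560,300 = 220,799.13; Andrade 56,453/492,236 × $3,560,300 = 408,319.62; Chaudhri 215,395/492,236 × $3,560,300 = 1,557,933.22; Dube 171,435/492,236 × $3,560,300 = 1,239,974.38.
At nearest $10: Ferraro $133,270; Orozco $220,800; Andrade $408,320; Chaudhri $1,557,930; Dube $1,239,970. Sum = $3,560,290.
Difference $3,560,300 − $3,560,290 = +$10 applied to largest allocation (Chaudhri): Chaudhri becomes $1,557,940.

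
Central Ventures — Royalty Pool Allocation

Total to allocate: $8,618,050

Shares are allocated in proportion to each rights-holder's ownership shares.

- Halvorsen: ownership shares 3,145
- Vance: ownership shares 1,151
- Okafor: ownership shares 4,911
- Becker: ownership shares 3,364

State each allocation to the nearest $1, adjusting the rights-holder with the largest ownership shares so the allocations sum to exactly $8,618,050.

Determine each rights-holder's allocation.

Sum of ownership shares: 12,571.
Unrounded shares: Halvorsen 3,145/12,571 × $8,618,050 = 2,156,054.99; Vance 1,151/12,571 × $8,618,050 = 789,068.14; Okafor 4,911/12,571 × $8,618,050 = 3,366,736.42; Becker 3,364/12,571 × $8,618,050 = 2,306,190.45.
Rounded to nearest $1: Halvorsen $2,156,055; Vance $789,068; Okafor $3,366,736; Becker $2,306,190. Sum = $8,618,049.
Difference $8,618,050 − $8,618,049 = +$1 applied to largest ownership shares (Okafor): Okafor becomes $3,366,737.

Halvorsen: $2,156,055 · Vance: $789,068 · Okafor: $3,366,737 · Becker: $2,306,190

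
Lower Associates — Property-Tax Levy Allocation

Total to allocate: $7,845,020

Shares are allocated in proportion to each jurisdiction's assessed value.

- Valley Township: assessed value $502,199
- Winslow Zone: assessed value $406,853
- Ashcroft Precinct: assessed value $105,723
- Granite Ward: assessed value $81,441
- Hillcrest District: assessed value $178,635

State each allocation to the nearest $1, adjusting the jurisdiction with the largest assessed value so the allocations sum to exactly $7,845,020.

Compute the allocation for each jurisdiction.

Sum of assessed value: 1,274,851.
Unrounded shares: Valley Township 502,199/1,274,851 × $7,845,020 = 3,090,369.93; Winslow Zone 406,853/1,274,851 × $7,845,020 = 2,503,641.54; Ashcroft Precinct 105,723/1,274,851 × $7,845,020 = 650,585.09; Granite Ward 81,441/1,274,851 × $7,845,020 = 501,161.53; Hillcrest District 178,635/1,274,851 × $7,845,020 = 1,099,261.91.
Rounded to nearest $1: Valley Township $3,090,370; Winslow Zone $2,503,642; Ashcroft Precinct $650,585; Granite Ward $501,162; Hillcrest District $1,099,262. Sum = $7,845,021.
Difference $7,845,020 − $7,845,021 = −$1 applied to largest assessed value (Valley Township): Valley Township becomes $3,090,369.

Valley Township: $3,090,369; Winslow Zone: $2,503,642; Ashcroft Precinct: $650,585; Granite Ward: $501,162; Hillcrest District: $1,099,262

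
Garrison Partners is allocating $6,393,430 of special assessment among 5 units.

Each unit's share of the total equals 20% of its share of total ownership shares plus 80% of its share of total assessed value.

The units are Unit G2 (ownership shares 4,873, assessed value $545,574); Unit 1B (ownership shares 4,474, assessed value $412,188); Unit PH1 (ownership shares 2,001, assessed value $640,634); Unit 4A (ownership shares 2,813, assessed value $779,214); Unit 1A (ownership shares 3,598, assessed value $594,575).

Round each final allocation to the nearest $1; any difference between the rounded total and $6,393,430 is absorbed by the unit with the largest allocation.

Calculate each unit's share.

Ownership shares total 17,759; assessed value total 2,972,185.
Combined weights (20% ownership shares + 80% assessed value): Unit G2 0.2017; Unit 1B 0.1613; Unit PH1 0.1950; Unit 4A 0.2414; Unit 1A 0.2006.
Unrounded shares: Unit G2 1,289,728.36; Unit 1B 1,031,459.54; Unit PH1 1,246,524.11; Unit 4A 1,543,468.02; Unit 1A 1,282,249.98.
At nearest $1: Unit G2 $1,289,728; Unit 1B $1,031,460; Unit PH1 $1,246,524; Unit 4A $1,543,468; Unit 1A $1,282,250. Sum = $6,393,430.
Rounded total matches; no reconciliation needed.

Unit G2: $1,289,728 | Unit 1B: $1,031,460 | Unit PH1: $1,246,524 | Unit 4A: $1,543,468 | Unit 1A: $1,282,250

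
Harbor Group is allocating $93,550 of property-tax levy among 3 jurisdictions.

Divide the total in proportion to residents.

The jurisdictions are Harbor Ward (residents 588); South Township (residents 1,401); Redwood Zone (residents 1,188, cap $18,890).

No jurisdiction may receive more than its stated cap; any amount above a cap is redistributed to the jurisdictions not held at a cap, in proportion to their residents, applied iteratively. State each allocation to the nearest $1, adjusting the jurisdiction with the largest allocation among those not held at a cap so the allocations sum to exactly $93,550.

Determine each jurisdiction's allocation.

Harbor Ward: $22,071 · South Township: $52,589 · Redwood Zone: $18,890

Total residents = 3,177.
Unconstrained shares: Harbor Ward 17,314.26; South Township 41,253.87; Redwood Zone 34,981.87.
Held at cap: Redwood Zone ($18,890); balance $74,660 reallocated over remaining residents 1,989.
Remaining shares: Harbor Ward 22,071.43 → $22,071; South Township 52,588.57 → $52,589.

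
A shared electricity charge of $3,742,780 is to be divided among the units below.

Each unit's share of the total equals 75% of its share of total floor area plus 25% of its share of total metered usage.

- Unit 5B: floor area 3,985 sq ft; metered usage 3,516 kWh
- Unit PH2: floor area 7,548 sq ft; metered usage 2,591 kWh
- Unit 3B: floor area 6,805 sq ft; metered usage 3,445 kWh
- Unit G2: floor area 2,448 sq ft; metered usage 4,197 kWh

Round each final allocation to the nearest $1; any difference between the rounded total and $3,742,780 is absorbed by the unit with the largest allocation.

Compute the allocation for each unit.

Floor area total 20,786; metered usage total 13,749.
Composite weights (75% floor area + 25% metered usage): Unit 5B 0.2077; Unit PH2 0.3195; Unit 3B 0.3082; Unit G2 0.1646.
Unrounded shares: Unit 5B 777,445.04; Unit PH2 1,195,665.84; Unit 3B 1,153,445.38; Unit G2 616,223.74.
At nearest $1: Unit 5B $777,445; Unit PH2 $1,195,666; Unit 3B $1,153,445; Unit G2 $616,224. Sum = $3,742,780.
Sum already equals the total — no adjustment.

Unit 5B: $777,445 | Unit PH2: $1,195,666 | Unit 3B: $1,153,445 | Unit G2: $616,224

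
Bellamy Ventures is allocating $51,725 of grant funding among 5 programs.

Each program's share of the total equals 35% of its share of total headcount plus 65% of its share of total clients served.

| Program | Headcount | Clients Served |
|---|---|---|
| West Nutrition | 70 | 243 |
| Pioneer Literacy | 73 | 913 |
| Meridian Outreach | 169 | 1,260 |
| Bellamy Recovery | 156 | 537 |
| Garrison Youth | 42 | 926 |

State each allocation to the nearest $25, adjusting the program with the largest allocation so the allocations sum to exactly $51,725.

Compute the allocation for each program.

Headcount total 510; clients served total 3,879.
Combined weights (35% headcount + 65% clients served): West Nutrition 0.0888; Pioneer Literacy 0.2031; Meridian Outreach 0.3271; Bellamy Recovery 0.1970; Garrison Youth 0.1840.
Unrounded shares: West Nutrition 4,591.03; Pioneer Literacy 10,504.75; Meridian Outreach 16,920.14; Bellamy Recovery 10,192.07; Garrison Youth 9,517.01.
At nearest $25: West Nutrition $4,600; Pioneer Literacy $10,500; Meridian Outreach $16,925; Bellamy Recovery $10,200; Garrison Youth $9,525. Sum = $51,750.
Difference $51,725 − $51,750 = −$25 applied to largest allocation (Meridian Outreach): Meridian Outreach becomes $16,900.

West Nutrition: $4,600 | Pioneer Literacy: $10,500 | Meridian Outreach: $16,900 | Bellamy Recovery: $10,200 | Garrison Youth: $9,525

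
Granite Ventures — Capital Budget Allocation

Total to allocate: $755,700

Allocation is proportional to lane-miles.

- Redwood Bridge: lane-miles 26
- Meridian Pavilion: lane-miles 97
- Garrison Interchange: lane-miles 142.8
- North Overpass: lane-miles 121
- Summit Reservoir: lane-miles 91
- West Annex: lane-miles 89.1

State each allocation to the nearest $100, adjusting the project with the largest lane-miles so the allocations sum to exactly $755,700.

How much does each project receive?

Combined lane-miles = 566.9.
Raw shares: Redwood Bridge 26/566.9 × $755,700 = 34,659.02; Meridian Pavilion 97/566.9 × $755,700 = 129,304.82; Garrison Interchange 142.8/566.9 × $755,700 = 190,358.02; North Overpass 121/566.9 × $755,700 = 161,297.76; Summit Reservoir 91/566.9 × $755,700 = 121,306.58; West Annex 89.1/566.9 × $755,700 = 118,773.80.
Rounded to nearest $100: Redwood Bridge $34,700; Meridian Pavilion $129,300; Garrison Interchange $190,400; North Overpass $161,300; Summit Reservoir $121,300; West Annex $118,800. Sum = $755,800.
Difference $755,700 − $755,800 = −$100 applied to largest lane-miles (Garrison Interchange): Garrison Interchange becomes $190,300.

Redwood Bridge: $34,700; Meridian Pavilion: $129,300; Garrison Interchange: $190,300; North Overpass: $161,300; Summit Reservoir: $121,300; West Annex: $118,800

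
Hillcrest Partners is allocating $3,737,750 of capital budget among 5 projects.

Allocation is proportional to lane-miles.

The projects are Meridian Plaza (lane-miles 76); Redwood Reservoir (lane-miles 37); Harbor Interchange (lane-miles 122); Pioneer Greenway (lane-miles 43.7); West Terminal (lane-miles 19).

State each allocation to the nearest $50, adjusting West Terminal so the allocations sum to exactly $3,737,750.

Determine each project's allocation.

Total lane-miles = 297.7.
Pro-rata amounts: Meridian Plaza 76/297.7 × $3,737,750 = 954,212.29; Redwood Reservoir 37/297.7 × $3,737,750 = 464,550.72; Harbor Interchange 122/297.7 × $3,737,750 = 1,531,761.84; Pioneer Greenway 43.7/297.7 × $3,737,750 = 548,672.07; West Terminal 19/297.7 × $3,737,750 = 238,553.07.
After rounding ($50): Meridian Plaza $954,200; Redwood Reservoir $464,550; Harbor Interchange $1,531,750; Pioneer Greenway $548,650; West Terminal $238,550. Sum = $3,737,700.
Difference $3,737,750 − $3,737,700 = +$50 applied to West Terminal: West Terminal becomes $238,600.

Meridian Plaza: $954,200 · Redwood Reservoir: $464,550 · Harbor Interchange: $1,531,750 · Pioneer Greenway: $548,650 · West Terminal: $238,600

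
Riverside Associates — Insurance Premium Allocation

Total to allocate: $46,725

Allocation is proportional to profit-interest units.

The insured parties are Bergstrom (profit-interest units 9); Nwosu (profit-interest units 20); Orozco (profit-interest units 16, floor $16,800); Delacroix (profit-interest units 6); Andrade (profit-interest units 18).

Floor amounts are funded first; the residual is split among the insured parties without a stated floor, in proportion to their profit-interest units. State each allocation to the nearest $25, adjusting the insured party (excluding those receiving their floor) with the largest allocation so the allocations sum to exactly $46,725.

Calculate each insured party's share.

Bergstrom: $5,075; Nwosu: $11,275; Orozco: $16,800; Delacroix: $3,400; Andrade: $10,175

Fund the minimums — Orozco $16,800. Balance $29,925.
Balance split over remaining profit-interest units 53: Bergstrom 5,081.60 → $5,075; Nwosu 11,292.45 → $11,300; Delacroix 3,387.74 → $3,400; Andrade 10,163.21 → $10,175.
Rounding difference −$25 applied to Nwosu → $11,275.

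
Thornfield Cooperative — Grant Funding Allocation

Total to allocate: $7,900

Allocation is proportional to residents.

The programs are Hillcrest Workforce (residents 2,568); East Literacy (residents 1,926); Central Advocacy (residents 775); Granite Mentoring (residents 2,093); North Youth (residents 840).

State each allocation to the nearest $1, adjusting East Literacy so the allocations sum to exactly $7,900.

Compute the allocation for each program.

Total residents = 8,202.
Proportional shares: Hillcrest Workforce 2,568/8,202 × $7,900 = 2,473.45; East Literacy 1,926/8,202 × $7,900 = 1,855.08; Central Advocacy 775/8,202 × $7,900 = 746.46; Granite Mentoring 2,093/8,202 × $7,900 = 2,015.94; North Youth 840/8,202 × $7,900 = 809.07.
After rounding ($1): Hillcrest Workforce $2,473; East Literacy $1,855; Central Advocacy $746; Granite Mentoring $2,016; North Youth $809. Sum = $7,899.
Difference $7,900 − $7,899 = +$1 applied to East Literacy: East Literacy becomes $1,856.

Hillcrest Workforce: $2,473; East Literacy: $1,856; Central Advocacy: $746; Granite Mentoring: $2,016; North Youth: $809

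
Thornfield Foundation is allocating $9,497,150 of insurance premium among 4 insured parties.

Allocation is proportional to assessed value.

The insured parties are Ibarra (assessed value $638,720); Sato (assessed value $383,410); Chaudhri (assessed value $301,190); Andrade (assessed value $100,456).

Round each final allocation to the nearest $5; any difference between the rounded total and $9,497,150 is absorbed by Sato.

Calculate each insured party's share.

Ibarra: $4,260,515 | Sato: $2,557,500 | Chaudhri: $2,009,055 | Andrade: $670,080

Combined assessed value = 1,423,776.
Unrounded shares: Ibarra 638,720/1,423,776 × $9,497,150 = 4,260,515.45; Sato 383,410/1,423,776 × $9,497,150 = 2,557,496.60; Chaudhri 301,190/1,423,776 × $9,497,150 = 2,009,056.63; Andrade 100,456/1,423,776 × $9,497,150 = 670,081.32.
Rounded to nearest $5: Ibarra $4,260,515; Sato $2,557,495; Chaudhri $2,009,055; Andrade $670,080. Sum = $9,497,145.
Difference $9,497,150 − $9,497,145 = +$5 applied to Sato: Sato becomes $2,557,500.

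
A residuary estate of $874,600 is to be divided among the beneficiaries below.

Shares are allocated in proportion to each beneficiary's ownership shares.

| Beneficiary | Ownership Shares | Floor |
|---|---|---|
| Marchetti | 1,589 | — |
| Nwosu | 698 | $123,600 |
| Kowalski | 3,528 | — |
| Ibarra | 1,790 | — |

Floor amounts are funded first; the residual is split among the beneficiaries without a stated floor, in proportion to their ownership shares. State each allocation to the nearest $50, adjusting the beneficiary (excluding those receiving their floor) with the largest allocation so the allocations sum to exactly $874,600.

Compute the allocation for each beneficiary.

Marchetti: $172,750; Nwosu: $123,600; Kowalski: $383,600; Ibarra: $194,650

Minimums first: Nwosu $123,600. Remaining pool $751,000.
Remaining pool split over remaining ownership shares 6,907: Marchetti 172,772.40 → $172,750; Kowalski 383,600.41 → $383,600; Ibarra 194,627.19 → $194,650.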